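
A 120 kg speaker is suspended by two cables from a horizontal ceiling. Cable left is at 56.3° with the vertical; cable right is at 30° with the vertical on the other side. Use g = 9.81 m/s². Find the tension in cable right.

T_right ≈ 981 N

Angles from the horizontal: cable left is 90° − 56.3° = 33.7°, cable right is 90° − 30° = 60°.
Weight W = 120 × 9.81 = 1177 N acts straight down.
Horizontal: T_left cos 33.7° = T_right cos 60°  →  T_left = 0.601 T_right.
Vertical: T_left sin 33.7° + T_right sin 60° = 1177.
Substituting the horizontal relation into the vertical equation gives 1.199 T_right = 1177, so T_right = 981.4 N.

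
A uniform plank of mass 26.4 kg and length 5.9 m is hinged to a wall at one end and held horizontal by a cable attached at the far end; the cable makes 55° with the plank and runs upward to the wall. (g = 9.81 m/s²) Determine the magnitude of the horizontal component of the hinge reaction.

Take torques about the hinge: T sin 55° · 5.9 = 26.4×9.81×2.95 = 764 N·m.
So T = 764 / (0.8192 × 5.9) = 158.08 N.
ΣF_x = 0: H_x = T cos 55° = 90.671 N.

H_x ≈ 90.7 N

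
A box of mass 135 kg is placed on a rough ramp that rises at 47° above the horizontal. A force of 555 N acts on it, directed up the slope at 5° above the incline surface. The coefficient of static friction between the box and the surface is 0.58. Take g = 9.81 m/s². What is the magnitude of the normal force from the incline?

Axes along / perpendicular to the incline. W sin 47° = 968.6 N down-slope; W cos 47° = 903.2 N into the surface.
Perpendicular: N = W cos 47° − P sin 5° = 903.2 − 48.37 = 854.8 N.
Along incline: P cos 5° + f = W sin 47° (friction acts up-slope) → f = 968.6 − 552.9 = 415.7 N.
|f| = 415.7 N ≤ μN = 495.8 N, so the box is indeed static.

N ≈ 855 N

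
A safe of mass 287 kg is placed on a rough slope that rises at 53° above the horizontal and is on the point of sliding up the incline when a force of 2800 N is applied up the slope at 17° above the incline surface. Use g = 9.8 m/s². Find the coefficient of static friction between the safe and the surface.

μ ≈ 0.494

On the verge of sliding up the incline, friction is at its maximum μN and acts down the slope.
Perpendicular to incline: N = W cos 53° − P sin 17° = 1693 − 818.6 = 874 N.
Along incline: P cos 17° − μN = W sin 53° → μ = −(W sin 53° − P cos 17°) / N = 0.4936.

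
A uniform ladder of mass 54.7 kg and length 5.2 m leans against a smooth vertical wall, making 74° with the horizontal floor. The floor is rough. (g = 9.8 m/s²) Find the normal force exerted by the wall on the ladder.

Torques about the foot: N_wall · 5.2 sin 74° = 54.7×9.8×2.6 cos 74° → N_wall = 76.856 N.

N_wall ≈ 76.9 N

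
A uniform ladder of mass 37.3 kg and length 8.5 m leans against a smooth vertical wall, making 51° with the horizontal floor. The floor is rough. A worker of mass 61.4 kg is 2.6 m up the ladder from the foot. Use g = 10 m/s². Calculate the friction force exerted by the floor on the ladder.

f ≈ 303 N

Torques about the foot: N_wall · 8.5 sin 51° = 37.3×10×4.25 cos 51° + 61.4×10×2.6 cos 51° → N_wall = 303.11 N.
ΣF_x = 0: f_floor = N_wall = 303.11 N.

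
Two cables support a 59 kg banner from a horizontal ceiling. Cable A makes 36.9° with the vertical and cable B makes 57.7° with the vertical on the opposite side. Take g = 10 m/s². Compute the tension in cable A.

T_A ≈ 500 N

Angles from the horizontal: cable A is 90° − 36.9° = 53.1°, cable B is 90° − 57.7° = 32.3°.
Weight W = 59 × 10 = 590 N acts straight down.
Horizontal: T_A cos 53.1° = T_B cos 32.3°  →  T_B = 0.7103 T_A.
Vertical: T_A sin 53.1° + T_B sin 32.3° = 590.
Substituting the horizontal relation into the vertical equation gives 1.179 T_A = 590, so T_A = 500.3 N.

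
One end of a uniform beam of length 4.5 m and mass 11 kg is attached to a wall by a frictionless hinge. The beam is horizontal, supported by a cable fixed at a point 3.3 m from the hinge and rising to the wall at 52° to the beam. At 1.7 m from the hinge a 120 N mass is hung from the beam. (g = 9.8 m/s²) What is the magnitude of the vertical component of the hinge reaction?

|H_y| ≈ 92.5 N

Take torques about the hinge: T sin 52° · 3.3 = 11×9.8×2.25 + 120×1.7 = 446.55 N·m.
So T = 446.55 / (0.7880 × 3.3) = 171.72 N.
ΣF_y = 0: H_y = (11×9.8 + 120) − T sin 52° = 227.8 − 135.32 = 92.482 N.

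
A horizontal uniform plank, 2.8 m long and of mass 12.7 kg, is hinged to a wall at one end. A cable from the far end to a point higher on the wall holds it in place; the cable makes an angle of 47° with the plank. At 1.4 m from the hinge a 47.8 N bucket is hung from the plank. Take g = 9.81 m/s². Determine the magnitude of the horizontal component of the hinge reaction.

H_x ≈ 80.4 N

Take torques about the hinge: T sin 47° · 2.8 = 12.7×9.81×1.4 + 47.8×1.4 = 241.34 N·m.
So T = 241.34 / (0.7314 × 2.8) = 117.85 N.
ΣF_x = 0: H_x = T cos 47° = 80.377 N.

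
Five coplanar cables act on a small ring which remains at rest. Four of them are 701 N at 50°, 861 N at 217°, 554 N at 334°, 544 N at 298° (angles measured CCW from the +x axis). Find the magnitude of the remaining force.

F ≈ 873 N

Sum the known components: ΣF_x = 516.3 N, ΣF_y = -704.3 N.
For equilibrium the remaining force must supply (−ΣF_x, −ΣF_y) = (-516.3, 704.3) N.
Magnitude = √((-516.3)² + (704.3)²) = 873.3 N; direction = atan2(704.3, -516.3) = 126.2°.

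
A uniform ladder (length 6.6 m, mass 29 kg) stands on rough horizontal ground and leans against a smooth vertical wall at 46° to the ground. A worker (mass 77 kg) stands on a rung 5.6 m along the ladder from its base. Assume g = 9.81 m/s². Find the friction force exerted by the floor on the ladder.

f ≈ 756 N

Torques about the foot: N_wall · 6.6 sin 46° = 29×9.81×3.3 cos 46° + 77×9.81×5.6 cos 46° → N_wall = 756.29 N.
ΣF_x = 0: f_floor = N_wall = 756.29 N.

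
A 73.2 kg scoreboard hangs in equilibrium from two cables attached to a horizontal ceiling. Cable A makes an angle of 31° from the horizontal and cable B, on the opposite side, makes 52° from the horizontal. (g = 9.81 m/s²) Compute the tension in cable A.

Weight W = 73.2 × 9.81 = 718.1 N acts straight down.
Horizontal: T_A cos 31° = T_B cos 52°  →  T_B = 1.392 T_A.
Vertical: T_A sin 31° + T_B sin 52° = 718.1.
Substituting the horizontal relation into the vertical equation gives 1.612 T_A = 718.1, so T_A = 445.4 N.

T_A ≈ 445 N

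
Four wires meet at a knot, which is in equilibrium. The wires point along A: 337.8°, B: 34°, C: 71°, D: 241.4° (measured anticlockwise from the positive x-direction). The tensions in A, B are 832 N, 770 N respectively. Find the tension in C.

Resolve: ΣF_x = 832 cos 337.8° + 770 cos 34° + T_C cos 71° + T_D cos 241.4° = 0.
        ΣF_y = 832 sin 337.8° + 770 sin 34° + T_C sin 71° + T_D sin 241.4° = 0.
The known terms sum to (1409, 116.2) N, so 0.3256 T_C − 0.4787 T_D = -1409 and 0.9455 T_C − 0.8780 T_D = -116.2.
Solving simultaneously: T_C = 7083 N, T_D = 7760 N.

T_C ≈ 7080 N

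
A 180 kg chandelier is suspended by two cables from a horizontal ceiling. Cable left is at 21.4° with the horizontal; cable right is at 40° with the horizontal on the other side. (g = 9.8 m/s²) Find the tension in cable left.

Weight W = 180 × 9.8 = 1764 N acts straight down.
Horizontal: T_left cos 21.4° = T_right cos 40°  →  T_right = 1.215 T_left.
Vertical: T_left sin 21.4° + T_right sin 40° = 1764.
Substituting the horizontal relation into the vertical equation gives 1.146 T_left = 1764, so T_left = 1539 N.

T_left ≈ 1540 N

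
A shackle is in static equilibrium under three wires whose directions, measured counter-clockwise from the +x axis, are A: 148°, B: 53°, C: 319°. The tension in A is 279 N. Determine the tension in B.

Resolve: ΣF_x = 279 cos 148° + T_B cos 53° + T_C cos 319° = 0.
        ΣF_y = 279 sin 148° + T_B sin 53° + T_C sin 319° = 0.
The known terms sum to (-236.6, 147.8) N, so 0.6018 T_B + 0.7547 T_C = 236.6 and 0.7986 T_B − 0.6561 T_C = -147.8.
Solving simultaneously: T_B = 43.75 N, T_C = 278.6 N.

T_B ≈ 43.8 N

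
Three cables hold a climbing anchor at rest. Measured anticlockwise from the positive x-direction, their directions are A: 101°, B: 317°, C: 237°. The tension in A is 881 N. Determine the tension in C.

Resolve: ΣF_x = 881 cos 101° + T_B cos 317° + T_C cos 237° = 0.
        ΣF_y = 881 sin 101° + T_B sin 317° + T_C sin 237° = 0.
The known terms sum to (-168.1, 864.8) N, so 0.7314 T_B − 0.5446 T_C = 168.1 and -0.6820 T_B − 0.8387 T_C = -864.8.
Solving simultaneously: T_B = 621.4 N, T_C = 525.8 N.

T_C ≈ 526 N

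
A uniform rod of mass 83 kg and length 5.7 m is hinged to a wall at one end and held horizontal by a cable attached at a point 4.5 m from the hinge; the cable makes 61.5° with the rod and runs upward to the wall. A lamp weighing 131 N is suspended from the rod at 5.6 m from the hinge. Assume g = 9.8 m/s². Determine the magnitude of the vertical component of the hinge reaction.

|H_y| ≈ 266 N

Take torques about the hinge: T sin 61.5° · 4.5 = 83×9.8×2.85 + 131×5.6 = 3051.8 N·m.
So T = 3051.8 / (0.8788 × 4.5) = 771.69 N.
ΣF_y = 0: H_y = (83×9.8 + 131) − T sin 61.5° = 944.4 − 678.18 = 266.22 N.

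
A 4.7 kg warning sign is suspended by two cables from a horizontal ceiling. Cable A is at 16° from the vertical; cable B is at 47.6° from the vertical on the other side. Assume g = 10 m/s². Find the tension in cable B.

Angles from the horizontal: cable A is 90° − 16° = 74°, cable B is 90° − 47.6° = 42.4°.
Weight W = 4.7 × 10 = 47 N acts straight down.
Horizontal: T_A cos 74° = T_B cos 42.4°  →  T_A = 2.679 T_B.
Vertical: T_A sin 74° + T_B sin 42.4° = 47.
Substituting the horizontal relation into the vertical equation gives 3.25 T_B = 47, so T_B = 14.46 N.

T_B ≈ 14.5 N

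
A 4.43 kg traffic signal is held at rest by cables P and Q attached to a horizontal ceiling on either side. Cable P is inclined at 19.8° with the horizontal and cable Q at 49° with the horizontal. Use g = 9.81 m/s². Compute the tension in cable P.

T_P ≈ 30.6 N

Weight W = 4.43 × 9.81 = 43.46 N acts straight down.
Horizontal: T_P cos 19.8° = T_Q cos 49°  →  T_Q = 1.434 T_P.
Vertical: T_P sin 19.8° + T_Q sin 49° = 43.46.
Substituting the horizontal relation into the vertical equation gives 1.421 T_P = 43.46, so T_P = 30.58 N.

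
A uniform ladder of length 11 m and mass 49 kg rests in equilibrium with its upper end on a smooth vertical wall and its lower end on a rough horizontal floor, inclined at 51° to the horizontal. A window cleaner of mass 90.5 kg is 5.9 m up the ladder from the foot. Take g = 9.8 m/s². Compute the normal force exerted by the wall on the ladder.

N_wall ≈ 580 N

Torques about the foot: N_wall · 11 sin 51° = 49×9.8×5.5 cos 51° + 90.5×9.8×5.9 cos 51° → N_wall = 579.64 N.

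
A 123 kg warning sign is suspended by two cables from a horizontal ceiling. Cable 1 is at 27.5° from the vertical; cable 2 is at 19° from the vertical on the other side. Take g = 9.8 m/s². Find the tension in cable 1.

Angles from the horizontal: cable 1 is 90° − 27.5° = 62.5°, cable 2 is 90° − 19° = 71°.
Weight W = 123 × 9.8 = 1205 N acts straight down.
Horizontal: T_1 cos 62.5° = T_2 cos 71°  →  T_2 = 1.418 T_1.
Vertical: T_1 sin 62.5° + T_2 sin 71° = 1205.
Substituting the horizontal relation into the vertical equation gives 2.228 T_1 = 1205, so T_1 = 541 N.

T_1 ≈ 541 N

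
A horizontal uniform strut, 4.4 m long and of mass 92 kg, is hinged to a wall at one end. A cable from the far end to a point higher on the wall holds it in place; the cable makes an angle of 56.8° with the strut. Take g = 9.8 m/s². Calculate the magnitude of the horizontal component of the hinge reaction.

H_x ≈ 295 N

Take torques about the hinge: T sin 56.8° · 4.4 = 92×9.8×2.2 = 1983.5 N·m.
So T = 1983.5 / (0.8368 × 4.4) = 538.74 N.
ΣF_x = 0: H_x = T cos 56.8° = 295 N.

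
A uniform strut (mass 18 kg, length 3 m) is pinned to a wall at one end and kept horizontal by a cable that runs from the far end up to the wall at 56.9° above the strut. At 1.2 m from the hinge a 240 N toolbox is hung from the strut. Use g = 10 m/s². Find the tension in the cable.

T ≈ 222 N

Take torques about the hinge: T sin 56.9° · 3 = 18×10×1.5 + 240×1.2 = 558 N·m.
So T = 558 / (0.8377 × 3) = 222.03 N.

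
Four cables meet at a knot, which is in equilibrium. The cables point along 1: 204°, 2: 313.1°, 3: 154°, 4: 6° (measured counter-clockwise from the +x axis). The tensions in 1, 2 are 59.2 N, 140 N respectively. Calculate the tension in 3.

T_3 ≈ 245 N

Resolve: ΣF_x = 59.2 cos 204° + 140 cos 313.1° + T_3 cos 154° + T_4 cos 6° = 0.
        ΣF_y = 59.2 sin 204° + 140 sin 313.1° + T_3 sin 154° + T_4 sin 6° = 0.
The known terms sum to (41.58, -126.3) N, so -0.8988 T_3 + 0.9945 T_4 = -41.58 and 0.4384 T_3 + 0.1045 T_4 = 126.3.
Solving simultaneously: T_3 = 245.2 N, T_4 = 179.8 N.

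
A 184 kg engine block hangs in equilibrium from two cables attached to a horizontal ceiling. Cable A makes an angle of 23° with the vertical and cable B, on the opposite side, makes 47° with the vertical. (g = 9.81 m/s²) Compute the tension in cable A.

T_A ≈ 1400 N

Angles from the horizontal: cable A is 90° − 23° = 67°, cable B is 90° − 47° = 43°.
Weight W = 184 × 9.81 = 1805 N acts straight down.
Horizontal: T_A cos 67° = T_B cos 43°  →  T_B = 0.5343 T_A.
Vertical: T_A sin 67° + T_B sin 43° = 1805.
Substituting the horizontal relation into the vertical equation gives 1.285 T_A = 1805, so T_A = 1405 N.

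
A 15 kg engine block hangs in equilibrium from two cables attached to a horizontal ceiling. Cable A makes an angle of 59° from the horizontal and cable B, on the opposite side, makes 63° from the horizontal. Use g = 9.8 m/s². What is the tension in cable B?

Weight W = 15 × 9.8 = 147 N acts straight down.
Horizontal: T_A cos 59° = T_B cos 63°  →  T_A = 0.8815 T_B.
Vertical: T_A sin 59° + T_B sin 63° = 147.
Substituting the horizontal relation into the vertical equation gives 1.647 T_B = 147, so T_B = 89.28 N.

T_B ≈ 89.3 N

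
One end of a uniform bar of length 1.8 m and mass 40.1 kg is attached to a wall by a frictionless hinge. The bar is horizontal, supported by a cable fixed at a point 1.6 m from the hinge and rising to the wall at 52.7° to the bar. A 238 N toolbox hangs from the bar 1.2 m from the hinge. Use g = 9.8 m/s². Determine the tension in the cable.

T ≈ 502 N

Take torques about the hinge: T sin 52.7° · 1.6 = 40.1×9.8×0.9 + 238×1.2 = 639.28 N·m.
So T = 639.28 / (0.7955 × 1.6) = 502.28 N.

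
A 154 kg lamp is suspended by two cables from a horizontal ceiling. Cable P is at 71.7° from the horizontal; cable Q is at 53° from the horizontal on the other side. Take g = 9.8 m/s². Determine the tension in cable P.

T_P ≈ 1100 N

Weight W = 154 × 9.8 = 1509 N acts straight down.
Horizontal: T_P cos 71.7° = T_Q cos 53°  →  T_Q = 0.5217 T_P.
Vertical: T_P sin 71.7° + T_Q sin 53° = 1509.
Substituting the horizontal relation into the vertical equation gives 1.366 T_P = 1509, so T_P = 1105 N.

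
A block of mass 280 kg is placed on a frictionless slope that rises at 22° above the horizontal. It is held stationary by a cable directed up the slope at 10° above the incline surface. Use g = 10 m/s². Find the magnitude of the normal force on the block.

Take axes along and perpendicular to the incline. Weight components: W sin 22° = 1049 N down-slope, W cos 22° = 2596 N into the surface.
Along incline: T cos 10° = W sin 22° → T = 1065 N.
Perpendicular: N = W cos 22° − T sin 10° = 2411 N.

N ≈ 2410 N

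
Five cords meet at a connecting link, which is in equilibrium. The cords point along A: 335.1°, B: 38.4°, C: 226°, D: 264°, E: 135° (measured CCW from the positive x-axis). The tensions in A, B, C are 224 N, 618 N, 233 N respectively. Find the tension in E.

Resolve: ΣF_x = 224 cos 335.1° + 618 cos 38.4° + 233 cos 226° + T_D cos 264° + T_E cos 135° = 0.
        ΣF_y = 224 sin 335.1° + 618 sin 38.4° + 233 sin 226° + T_D sin 264° + T_E sin 135° = 0.
The known terms sum to (525.6, 122) N, so -0.1045 T_D − 0.7071 T_E = -525.6 and -0.9945 T_D + 0.7071 T_E = -122.
Solving simultaneously: T_D = 589.2 N, T_E = 656.3 N.

T_E ≈ 656 N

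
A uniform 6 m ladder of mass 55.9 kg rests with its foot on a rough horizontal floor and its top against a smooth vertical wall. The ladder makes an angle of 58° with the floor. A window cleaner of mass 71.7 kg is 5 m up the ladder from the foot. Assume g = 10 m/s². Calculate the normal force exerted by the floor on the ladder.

N_floor ≈ 1280 N

ΣF_y = 0: N_floor = 55.9×10 + 71.7×10 = 1276 N.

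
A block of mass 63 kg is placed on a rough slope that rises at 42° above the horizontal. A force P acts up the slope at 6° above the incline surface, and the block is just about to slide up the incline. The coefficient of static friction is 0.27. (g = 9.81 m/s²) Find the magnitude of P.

On the verge of sliding up the incline, friction equals μN and acts down the slope.
Perpendicular: N + P sin 6° = W cos 42° = 459.3 N.
Along incline: P cos 6° = W sin 42° + μN  with W sin 42° = 413.5 N.
Solving the pair for P and N: P = 525.6 N, N = 404.3 N (and f = μN = 109.2 N).

P ≈ 526 N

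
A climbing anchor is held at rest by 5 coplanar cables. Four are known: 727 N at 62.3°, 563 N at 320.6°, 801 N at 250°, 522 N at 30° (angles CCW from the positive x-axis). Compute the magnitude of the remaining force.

Sum the known components: ΣF_x = 951.1 N, ΣF_y = -205.4 N.
For equilibrium the remaining force must supply (−ΣF_x, −ΣF_y) = (-951.1, 205.4) N.
Magnitude = √((-951.1)² + (205.4)²) = 973 N; direction = atan2(205.4, -951.1) = 167.8°.

F ≈ 973 N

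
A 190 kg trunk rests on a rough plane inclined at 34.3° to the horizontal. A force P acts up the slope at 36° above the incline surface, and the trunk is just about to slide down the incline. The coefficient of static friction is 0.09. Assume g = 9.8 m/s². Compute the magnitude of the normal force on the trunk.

On the verge of sliding down the incline, friction equals μN and acts up the slope.
Perpendicular: N + P sin 36° = W cos 34.3° = 1538 N.
Along incline: P cos 36° + μN = W sin 34.3° with W sin 34.3° = 1049 N.
Solving the pair for P and N: P = 1205 N, N = 830.1 N (and f = μN = 74.71 N).

N ≈ 830 N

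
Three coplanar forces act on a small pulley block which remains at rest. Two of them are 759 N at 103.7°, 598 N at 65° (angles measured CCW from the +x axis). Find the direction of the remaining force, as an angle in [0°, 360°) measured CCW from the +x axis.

Sum the known components: ΣF_x = 72.97 N, ΣF_y = 1279 N.
For equilibrium the remaining force must supply (−ΣF_x, −ΣF_y) = (-72.97, -1279) N.
Magnitude = √((-72.97)² + (-1279)²) = 1281 N; direction = atan2(-1279, -72.97) = 266.7°.

θ ≈ 267°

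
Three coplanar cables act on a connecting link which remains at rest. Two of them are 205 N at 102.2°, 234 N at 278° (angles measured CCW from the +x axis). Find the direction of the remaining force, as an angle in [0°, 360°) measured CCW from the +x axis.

θ ≈ 71.1°

Sum the known components: ΣF_x = -10.76 N, ΣF_y = -31.35 N.
For equilibrium the remaining force must supply (−ΣF_x, −ΣF_y) = (10.76, 31.35) N.
Magnitude = √((10.76)² + (31.35)²) = 33.15 N; direction = atan2(31.35, 10.76) = 71.1°.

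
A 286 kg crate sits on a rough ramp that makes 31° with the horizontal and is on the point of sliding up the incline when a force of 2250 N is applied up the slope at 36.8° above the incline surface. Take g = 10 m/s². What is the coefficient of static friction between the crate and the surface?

μ ≈ 0.298

On the verge of sliding up the incline, friction is at its maximum μN and acts down the slope.
Perpendicular to incline: N = W cos 31° − P sin 36.8° = 2451 − 1348 = 1104 N.
Along incline: P cos 36.8° − μN = W sin 31° → μ = −(W sin 31° − P cos 36.8°) / N = 0.2978.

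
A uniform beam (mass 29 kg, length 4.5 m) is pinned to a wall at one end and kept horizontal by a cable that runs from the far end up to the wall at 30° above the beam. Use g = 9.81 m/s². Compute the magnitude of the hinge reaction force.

|H| ≈ 284 N

Take torques about the hinge: T sin 30° · 4.5 = 29×9.81×2.25 = 640.1 N·m.
So T = 640.1 / (0.5000 × 4.5) = 284.49 N.
ΣF_x = 0: H_x = T cos 30° = 246.38 N.
ΣF_y = 0: H_y = (29×9.81) − T sin 30° = 284.49 − 142.25 = 142.25 N.
|H| = √(H_x² + H_y²) = √((246.38)² + (142.25)²) = 284.49 N.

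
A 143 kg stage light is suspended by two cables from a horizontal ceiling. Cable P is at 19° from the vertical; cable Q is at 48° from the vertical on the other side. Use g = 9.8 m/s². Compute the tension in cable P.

T_P ≈ 1130 N

Angles from the horizontal: cable P is 90° − 19° = 71°, cable Q is 90° − 48° = 42°.
Weight W = 143 × 9.8 = 1401 N acts straight down.
Horizontal: T_P cos 71° = T_Q cos 42°  →  T_Q = 0.4381 T_P.
Vertical: T_P sin 71° + T_Q sin 42° = 1401.
Substituting the horizontal relation into the vertical equation gives 1.239 T_P = 1401, so T_P = 1131 N.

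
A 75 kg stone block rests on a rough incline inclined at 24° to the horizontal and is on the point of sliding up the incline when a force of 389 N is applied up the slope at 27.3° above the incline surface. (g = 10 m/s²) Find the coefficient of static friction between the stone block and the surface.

μ ≈ 0.0802

On the verge of sliding up the incline, friction is at its maximum μN and acts down the slope.
Perpendicular to incline: N = W cos 24° − P sin 27.3° = 685.2 − 178.4 = 506.7 N.
Along incline: P cos 27.3° − μN = W sin 24° → μ = −(W sin 24° − P cos 27.3°) / N = 0.08016.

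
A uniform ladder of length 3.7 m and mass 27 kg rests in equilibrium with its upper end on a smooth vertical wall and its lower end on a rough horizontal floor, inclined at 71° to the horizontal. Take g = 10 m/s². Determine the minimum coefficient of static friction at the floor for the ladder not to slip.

ΣF_y = 0: N_floor = 27×10 = 270 N.
Torques about the foot: N_wall · 3.7 sin 71° = 27×10×1.85 cos 71° → N_wall = 46.484 N.
ΣF_x = 0: f_floor = N_wall = 46.484 N.
μ_min = f_floor / N_floor = 46.484 / 270 = 0.1722.

μ_min ≈ 0.172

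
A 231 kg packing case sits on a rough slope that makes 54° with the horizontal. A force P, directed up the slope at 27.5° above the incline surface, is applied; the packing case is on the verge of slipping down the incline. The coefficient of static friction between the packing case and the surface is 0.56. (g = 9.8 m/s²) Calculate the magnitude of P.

On the verge of sliding down the incline, friction equals μN and acts up the slope.
Perpendicular: N + P sin 27.5° = W cos 54° = 1331 N.
Along incline: P cos 27.5° + μN = W sin 54° with W sin 54° = 1831 N.
Solving the pair for P and N: P = 1729 N, N = 532.5 N (and f = μN = 298.2 N).

P ≈ 1730 N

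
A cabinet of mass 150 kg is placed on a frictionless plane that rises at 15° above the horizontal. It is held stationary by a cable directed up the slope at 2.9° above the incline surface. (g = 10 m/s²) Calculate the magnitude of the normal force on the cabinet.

N ≈ 1430 N

Take axes along and perpendicular to the incline. Weight components: W sin 15° = 388.2 N down-slope, W cos 15° = 1449 N into the surface.
Along incline: T cos 2.9° = W sin 15° → T = 388.7 N.
Perpendicular: N = W cos 15° − T sin 2.9° = 1429 N.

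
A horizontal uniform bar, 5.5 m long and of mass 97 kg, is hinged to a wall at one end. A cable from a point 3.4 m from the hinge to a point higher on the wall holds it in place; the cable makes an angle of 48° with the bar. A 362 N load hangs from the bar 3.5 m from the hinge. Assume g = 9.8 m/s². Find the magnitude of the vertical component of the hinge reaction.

Take torques about the hinge: T sin 48° · 3.4 = 97×9.8×2.75 + 362×3.5 = 3881.2 N·m.
So T = 3881.2 / (0.7431 × 3.4) = 1536.1 N.
ΣF_y = 0: H_y = (97×9.8 + 362) − T sin 48° = 1312.6 − 1141.5 = 171.09 N.

|H_y| ≈ 171 N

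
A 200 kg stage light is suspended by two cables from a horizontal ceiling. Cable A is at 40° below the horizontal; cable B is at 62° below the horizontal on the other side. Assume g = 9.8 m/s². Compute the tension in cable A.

Weight W = 200 × 9.8 = 1960 N acts straight down.
Horizontal: T_A cos 40° = T_B cos 62°  →  T_B = 1.632 T_A.
Vertical: T_A sin 40° + T_B sin 62° = 1960.
Substituting the horizontal relation into the vertical equation gives 2.084 T_A = 1960, so T_A = 940.7 N.

T_A ≈ 941 N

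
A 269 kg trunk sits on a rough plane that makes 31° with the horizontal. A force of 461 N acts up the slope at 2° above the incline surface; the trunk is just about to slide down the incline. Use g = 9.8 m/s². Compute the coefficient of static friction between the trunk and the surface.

μ ≈ 0.400

On the verge of sliding down the incline, friction is at its maximum μN and acts up the slope.
Perpendicular to incline: N = W cos 31° − P sin 2° = 2260 − 16.09 = 2244 N.
Along incline: P cos 2° + μN = W sin 31° → μ = (W sin 31° − P cos 2°) / N = 0.3998.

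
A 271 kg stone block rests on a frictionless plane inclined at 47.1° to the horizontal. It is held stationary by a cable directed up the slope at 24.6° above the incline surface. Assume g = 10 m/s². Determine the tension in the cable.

Take axes along and perpendicular to the incline. Weight components: W sin 47.1° = 1985 N down-slope, W cos 47.1° = 1845 N into the surface.
Along incline: T cos 24.6° = W sin 47.1° → T = 2183 N.
Perpendicular: N = W cos 47.1° − T sin 24.6° = 935.9 N.

T ≈ 2180 N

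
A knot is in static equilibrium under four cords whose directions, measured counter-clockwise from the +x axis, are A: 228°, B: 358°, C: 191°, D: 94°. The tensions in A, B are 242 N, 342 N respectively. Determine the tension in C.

T_C ≈ 167 N

Resolve: ΣF_x = 242 cos 228° + 342 cos 358° + T_C cos 191° + T_D cos 94° = 0.
        ΣF_y = 242 sin 228° + 342 sin 358° + T_C sin 191° + T_D sin 94° = 0.
The known terms sum to (179.9, -191.8) N, so -0.9816 T_C − 0.0698 T_D = -179.9 and -0.1908 T_C + 0.9976 T_D = 191.8.
Solving simultaneously: T_C = 167.3 N, T_D = 224.2 N.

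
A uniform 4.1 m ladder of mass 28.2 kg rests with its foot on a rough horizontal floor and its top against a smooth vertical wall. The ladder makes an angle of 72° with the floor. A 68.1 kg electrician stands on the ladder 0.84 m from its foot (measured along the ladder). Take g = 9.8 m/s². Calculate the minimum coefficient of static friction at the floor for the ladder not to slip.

μ_min ≈ 0.0946

ΣF_y = 0: N_floor = 28.2×9.8 + 68.1×9.8 = 943.74 N.
Torques about the foot: N_wall · 4.1 sin 72° = 28.2×9.8×2.05 cos 72° + 68.1×9.8×0.84 cos 72° → N_wall = 89.324 N.
ΣF_x = 0: f_floor = N_wall = 89.324 N.
μ_min = f_floor / N_floor = 89.324 / 943.74 = 0.09465.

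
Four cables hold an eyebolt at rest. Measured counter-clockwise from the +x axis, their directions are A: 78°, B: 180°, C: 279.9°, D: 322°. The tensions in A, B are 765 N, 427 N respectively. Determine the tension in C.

T_C ≈ 633 N

Resolve: ΣF_x = 765 cos 78° + 427 cos 180° + T_C cos 279.9° + T_D cos 322° = 0.
        ΣF_y = 765 sin 78° + 427 sin 180° + T_C sin 279.9° + T_D sin 322° = 0.
The known terms sum to (-267.9, 748.3) N, so 0.1719 T_C + 0.7880 T_D = 267.9 and -0.9851 T_C − 0.6157 T_D = -748.3.
Solving simultaneously: T_C = 633.5 N, T_D = 201.8 N.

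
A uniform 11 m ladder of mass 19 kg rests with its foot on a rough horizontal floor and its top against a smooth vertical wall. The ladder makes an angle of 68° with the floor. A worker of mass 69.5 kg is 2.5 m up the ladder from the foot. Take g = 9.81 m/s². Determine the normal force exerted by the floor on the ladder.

ΣF_y = 0: N_floor = 19×9.81 + 69.5×9.81 = 868.19 N.

N_floor ≈ 868 N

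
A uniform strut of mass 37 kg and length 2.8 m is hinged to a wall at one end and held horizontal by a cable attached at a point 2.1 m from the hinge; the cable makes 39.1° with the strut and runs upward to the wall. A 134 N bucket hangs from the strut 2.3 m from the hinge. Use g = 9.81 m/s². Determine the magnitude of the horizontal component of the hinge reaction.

Take torques about the hinge: T sin 39.1° · 2.1 = 37×9.81×1.4 + 134×2.3 = 816.36 N·m.
So T = 816.36 / (0.6307 × 2.1) = 616.39 N.
ΣF_x = 0: H_x = T cos 39.1° = 478.35 N.

H_x ≈ 478 N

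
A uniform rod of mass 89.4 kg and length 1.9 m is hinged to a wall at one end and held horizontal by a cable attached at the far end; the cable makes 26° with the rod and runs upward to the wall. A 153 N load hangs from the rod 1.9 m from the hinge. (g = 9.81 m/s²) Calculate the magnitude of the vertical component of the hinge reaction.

|H_y| ≈ 439 N

Take torques about the hinge: T sin 26° · 1.9 = 89.4×9.81×0.95 + 153×1.9 = 1123.9 N·m.
So T = 1123.9 / (0.4384 × 1.9) = 1349.3 N.
ΣF_y = 0: H_y = (89.4×9.81 + 153) − T sin 26° = 1030 − 591.51 = 438.51 N.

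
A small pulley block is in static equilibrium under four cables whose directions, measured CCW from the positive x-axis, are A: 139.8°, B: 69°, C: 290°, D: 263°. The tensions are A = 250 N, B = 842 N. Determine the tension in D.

Resolve: ΣF_x = 250 cos 139.8° + 842 cos 69° + T_C cos 290° + T_D cos 263° = 0.
        ΣF_y = 250 sin 139.8° + 842 sin 69° + T_C sin 290° + T_D sin 263° = 0.
The known terms sum to (110.8, 947.4) N, so 0.3420 T_C − 0.1219 T_D = -110.8 and -0.9397 T_C − 0.9925 T_D = -947.4.
Solving simultaneously: T_C = 12.10 N, T_D = 943.1 N.

T_D ≈ 943 N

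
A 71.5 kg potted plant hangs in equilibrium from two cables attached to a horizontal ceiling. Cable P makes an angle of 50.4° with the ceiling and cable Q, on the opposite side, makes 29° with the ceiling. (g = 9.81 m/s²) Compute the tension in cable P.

Weight W = 71.5 × 9.81 = 701.4 N acts straight down.
Horizontal: T_P cos 50.4° = T_Q cos 29°  →  T_Q = 0.7288 T_P.
Vertical: T_P sin 50.4° + T_Q sin 29° = 701.4.
Substituting the horizontal relation into the vertical equation gives 1.124 T_P = 701.4, so T_P = 624.1 N.

T_P ≈ 624 N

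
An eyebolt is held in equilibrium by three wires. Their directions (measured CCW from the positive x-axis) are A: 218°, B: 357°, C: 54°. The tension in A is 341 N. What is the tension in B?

Resolve: ΣF_x = 341 cos 218° + T_B cos 357° + T_C cos 54° = 0.
        ΣF_y = 341 sin 218° + T_B sin 357° + T_C sin 54° = 0.
The known terms sum to (-268.7, -209.9) N, so 0.9986 T_B + 0.5878 T_C = 268.7 and -0.0523 T_B + 0.8090 T_C = 209.9.
Solving simultaneously: T_B = 112.1 N, T_C = 266.8 N.

T_B ≈ 112 N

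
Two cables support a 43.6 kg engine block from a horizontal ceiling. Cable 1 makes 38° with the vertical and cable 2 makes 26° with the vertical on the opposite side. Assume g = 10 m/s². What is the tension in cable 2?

T_2 ≈ 299 N

Angles from the horizontal: cable 1 is 90° − 38° = 52°, cable 2 is 90° − 26° = 64°.
Weight W = 43.6 × 10 = 436 N acts straight down.
Horizontal: T_1 cos 52° = T_2 cos 64°  →  T_1 = 0.712 T_2.
Vertical: T_1 sin 52° + T_2 sin 64° = 436.
Substituting the horizontal relation into the vertical equation gives 1.46 T_2 = 436, so T_2 = 298.7 N.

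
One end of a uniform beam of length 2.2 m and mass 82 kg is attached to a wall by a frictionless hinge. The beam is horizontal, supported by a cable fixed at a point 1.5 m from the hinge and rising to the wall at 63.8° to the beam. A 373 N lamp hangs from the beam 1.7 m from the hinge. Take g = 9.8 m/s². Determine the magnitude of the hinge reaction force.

Take torques about the hinge: T sin 63.8° · 1.5 = 82×9.8×1.1 + 373×1.7 = 1518.1 N·m.
So T = 1518.1 / (0.8973 × 1.5) = 1127.9 N.
ΣF_x = 0: H_x = T cos 63.8° = 497.99 N.
ΣF_y = 0: H_y = (82×9.8 + 373) − T sin 63.8° = 1176.6 − 1012 = 164.56 N.
|H| = √(H_x² + H_y²) = √((497.99)² + (164.56)²) = 524.47 N.

|H| ≈ 524 N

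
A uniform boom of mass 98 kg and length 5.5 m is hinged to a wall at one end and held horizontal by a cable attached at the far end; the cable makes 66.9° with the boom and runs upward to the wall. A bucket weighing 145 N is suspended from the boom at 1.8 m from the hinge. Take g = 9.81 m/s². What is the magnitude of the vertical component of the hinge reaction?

|H_y| ≈ 578 N

Take torques about the hinge: T sin 66.9° · 5.5 = 98×9.81×2.75 + 145×1.8 = 2904.8 N·m.
So T = 2904.8 / (0.9198 × 5.5) = 574.18 N.
ΣF_y = 0: H_y = (98×9.81 + 145) − T sin 66.9° = 1106.4 − 528.14 = 578.24 N.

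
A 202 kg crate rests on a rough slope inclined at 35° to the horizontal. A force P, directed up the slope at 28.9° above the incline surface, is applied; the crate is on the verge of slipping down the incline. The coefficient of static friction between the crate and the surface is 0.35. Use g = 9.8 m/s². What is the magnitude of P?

P ≈ 804 N

On the verge of sliding down the incline, friction equals μN and acts up the slope.
Perpendicular: N + P sin 28.9° = W cos 35° = 1622 N.
Along incline: P cos 28.9° + μN = W sin 35° with W sin 35° = 1135 N.
Solving the pair for P and N: P = 804 N, N = 1233 N (and f = μN = 431.6 N).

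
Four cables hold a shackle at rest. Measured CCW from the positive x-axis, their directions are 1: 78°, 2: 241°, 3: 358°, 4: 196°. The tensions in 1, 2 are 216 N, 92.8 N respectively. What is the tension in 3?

T_3 ≈ 405 N

Resolve: ΣF_x = 216 cos 78° + 92.8 cos 241° + T_3 cos 358° + T_4 cos 196° = 0.
        ΣF_y = 216 sin 78° + 92.8 sin 241° + T_3 sin 358° + T_4 sin 196° = 0.
The known terms sum to (-0.08141, 130.1) N, so 0.9994 T_3 − 0.9613 T_4 = 0.08141 and -0.0349 T_3 − 0.2756 T_4 = -130.1.
Solving simultaneously: T_3 = 404.8 N, T_4 = 420.8 N.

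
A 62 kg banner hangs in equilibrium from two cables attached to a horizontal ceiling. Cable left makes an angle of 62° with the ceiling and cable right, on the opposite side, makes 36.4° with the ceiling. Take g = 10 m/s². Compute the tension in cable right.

T_right ≈ 294 N

Weight W = 62 × 10 = 620 N acts straight down.
Horizontal: T_left cos 62° = T_right cos 36.4°  →  T_left = 1.714 T_right.
Vertical: T_left sin 62° + T_right sin 36.4° = 620.
Substituting the horizontal relation into the vertical equation gives 2.107 T_right = 620, so T_right = 294.2 N.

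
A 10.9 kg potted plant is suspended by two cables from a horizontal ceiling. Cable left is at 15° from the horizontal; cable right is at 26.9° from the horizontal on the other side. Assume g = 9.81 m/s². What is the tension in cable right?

Weight W = 10.9 × 9.81 = 106.9 N acts straight down.
Horizontal: T_left cos 15° = T_right cos 26.9°  →  T_left = 0.9233 T_right.
Vertical: T_left sin 15° + T_right sin 26.9° = 106.9.
Substituting the horizontal relation into the vertical equation gives 0.6914 T_right = 106.9, so T_right = 154.7 N.

T_right ≈ 155 N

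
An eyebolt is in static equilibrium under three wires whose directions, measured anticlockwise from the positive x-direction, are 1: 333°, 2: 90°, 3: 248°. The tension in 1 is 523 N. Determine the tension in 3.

Resolve: ΣF_x = 523 cos 333° + T_2 cos 90° + T_3 cos 248° = 0.
        ΣF_y = 523 sin 333° + T_2 sin 90° + T_3 sin 248° = 0.
The known terms sum to (466, -237.4) N, so 0.0000 T_2 − 0.3746 T_3 = -466 and 1.0000 T_2 − 0.9272 T_3 = 237.4.
Solving simultaneously: T_2 = 1391 N, T_3 = 1244 N.

T_3 ≈ 1240 N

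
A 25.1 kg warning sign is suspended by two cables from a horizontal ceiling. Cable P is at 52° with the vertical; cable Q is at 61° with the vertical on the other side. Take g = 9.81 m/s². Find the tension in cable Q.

Angles from the horizontal: cable P is 90° − 52° = 38°, cable Q is 90° − 61° = 29°.
Weight W = 25.1 × 9.81 = 246.2 N acts straight down.
Horizontal: T_P cos 38° = T_Q cos 29°  →  T_P = 1.11 T_Q.
Vertical: T_P sin 38° + T_Q sin 29° = 246.2.
Substituting the horizontal relation into the vertical equation gives 1.168 T_Q = 246.2, so T_Q = 210.8 N.

T_Q ≈ 211 N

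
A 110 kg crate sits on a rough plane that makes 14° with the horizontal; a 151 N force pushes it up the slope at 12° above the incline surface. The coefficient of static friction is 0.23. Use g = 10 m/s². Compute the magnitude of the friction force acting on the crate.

Axes along / perpendicular to the incline. W sin 14° = 266.1 N down-slope; W cos 14° = 1067 N into the surface.
Perpendicular: N = W cos 14° − P sin 12° = 1067 − 31.39 = 1036 N.
Along incline: P cos 12° + f = W sin 14° (friction acts up-slope) → f = 266.1 − 147.7 = 118.4 N.
|f| = 118.4 N ≤ μN = 238.3 N, so the crate is indeed static.

f ≈ 118 N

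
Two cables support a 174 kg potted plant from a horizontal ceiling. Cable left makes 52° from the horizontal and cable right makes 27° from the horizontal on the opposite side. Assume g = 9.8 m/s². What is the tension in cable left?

Weight W = 174 × 9.8 = 1705 N acts straight down.
Horizontal: T_left cos 52° = T_right cos 27°  →  T_right = 0.691 T_left.
Vertical: T_left sin 52° + T_right sin 27° = 1705.
Substituting the horizontal relation into the vertical equation gives 1.102 T_left = 1705, so T_left = 1548 N.

T_left ≈ 1550 N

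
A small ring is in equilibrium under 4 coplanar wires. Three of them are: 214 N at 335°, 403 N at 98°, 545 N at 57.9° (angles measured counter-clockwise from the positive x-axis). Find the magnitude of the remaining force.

F ≈ 881 N

Sum the known components: ΣF_x = 427.5 N, ΣF_y = 770.3 N.
For equilibrium the remaining force must supply (−ΣF_x, −ΣF_y) = (-427.5, -770.3) N.
Magnitude = √((-427.5)² + (-770.3)²) = 881 N; direction = atan2(-770.3, -427.5) = 241.0°.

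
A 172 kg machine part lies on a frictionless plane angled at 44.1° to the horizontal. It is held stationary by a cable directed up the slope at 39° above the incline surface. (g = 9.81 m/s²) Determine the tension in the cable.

T ≈ 1510 N

Take axes along and perpendicular to the incline. Weight components: W sin 44.1° = 1174 N down-slope, W cos 44.1° = 1212 N into the surface.
Along incline: T cos 39° = W sin 44.1° → T = 1511 N.
Perpendicular: N = W cos 44.1° − T sin 39° = 260.8 N.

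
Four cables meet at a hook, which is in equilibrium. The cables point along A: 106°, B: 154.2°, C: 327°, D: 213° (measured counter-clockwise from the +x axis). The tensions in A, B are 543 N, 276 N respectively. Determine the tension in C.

T_C ≈ 827 N

Resolve: ΣF_x = 543 cos 106° + 276 cos 154.2° + T_C cos 327° + T_D cos 213° = 0.
        ΣF_y = 543 sin 106° + 276 sin 154.2° + T_C sin 327° + T_D sin 213° = 0.
The known terms sum to (-398.2, 642.1) N, so 0.8387 T_C − 0.8387 T_D = 398.2 and -0.5446 T_C − 0.5446 T_D = -642.1.
Solving simultaneously: T_C = 826.8 N, T_D = 352.1 N.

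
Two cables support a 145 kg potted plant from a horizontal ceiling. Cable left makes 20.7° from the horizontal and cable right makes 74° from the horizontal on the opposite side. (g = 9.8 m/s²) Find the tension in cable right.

T_right ≈ 1330 N

Weight W = 145 × 9.8 = 1421 N acts straight down.
Horizontal: T_left cos 20.7° = T_right cos 74°  →  T_left = 0.2947 T_right.
Vertical: T_left sin 20.7° + T_right sin 74° = 1421.
Substituting the horizontal relation into the vertical equation gives 1.065 T_right = 1421, so T_right = 1334 N.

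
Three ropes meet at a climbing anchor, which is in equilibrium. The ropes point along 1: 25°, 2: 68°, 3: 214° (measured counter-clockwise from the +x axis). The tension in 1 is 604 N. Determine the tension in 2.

Resolve: ΣF_x = 604 cos 25° + T_2 cos 68° + T_3 cos 214° = 0.
        ΣF_y = 604 sin 25° + T_2 sin 68° + T_3 sin 214° = 0.
The known terms sum to (547.4, 255.3) N, so 0.3746 T_2 − 0.8290 T_3 = -547.4 and 0.9272 T_2 − 0.5592 T_3 = -255.3.
Solving simultaneously: T_2 = 169 N, T_3 = 736.6 N.

T_2 ≈ 169 N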